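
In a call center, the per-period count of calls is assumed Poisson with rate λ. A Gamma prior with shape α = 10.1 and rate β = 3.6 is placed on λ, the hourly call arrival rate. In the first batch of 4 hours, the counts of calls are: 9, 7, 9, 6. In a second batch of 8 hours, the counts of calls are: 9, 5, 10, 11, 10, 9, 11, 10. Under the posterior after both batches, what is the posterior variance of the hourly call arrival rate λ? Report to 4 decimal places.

0.4771

With a Gamma(shape α, rate β) prior, the Poisson likelihood is conjugate: the posterior is Gamma(α + ΣXᵢ, β + n).
Batch 1: sum of counts S = 31 over n = 4 hours.
After batch 1: Gamma(α+S, β+n) = Gamma(10.1+31, 3.6+4) = Gamma(41.1, 7.6).
Batch 2: sum of counts S = 75 over n = 8 hours.
After batch 2: Gamma(α+S, β+n) = Gamma(41.1+75, 7.6+8) = Gamma(116.1, 15.6).
Var = α/β² = 116.1/15.6² = 0.4771.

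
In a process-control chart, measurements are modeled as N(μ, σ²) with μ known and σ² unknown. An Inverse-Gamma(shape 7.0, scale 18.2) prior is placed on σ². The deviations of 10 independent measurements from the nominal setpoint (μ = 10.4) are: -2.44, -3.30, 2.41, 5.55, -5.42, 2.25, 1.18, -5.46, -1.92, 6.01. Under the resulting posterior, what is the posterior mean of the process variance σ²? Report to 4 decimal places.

With known mean μ and an Inverse-Gamma(α, β) prior on σ², the Normal likelihood is conjugate: posterior is Inv-Gamma(α + n/2, β + Σ(xᵢ−μ)²/2).
Σ(xᵢ−μ)² = (-2.44)² + (-3.30)² + (2.41)² + (5.55)² + (-5.42)² + (2.25)² + (1.18)² + (-5.46)² + (-1.92)² + (6.01)² = 158.9036.
Posterior: Inv-Gamma(7.0 + 10/2, 18.2 + 158.9036/2) = Inv-Gamma(12.00, 97.65180).
E[σ²|data] = β/(α−1) = 97.65180/11.00 = 8.8774.

8.8774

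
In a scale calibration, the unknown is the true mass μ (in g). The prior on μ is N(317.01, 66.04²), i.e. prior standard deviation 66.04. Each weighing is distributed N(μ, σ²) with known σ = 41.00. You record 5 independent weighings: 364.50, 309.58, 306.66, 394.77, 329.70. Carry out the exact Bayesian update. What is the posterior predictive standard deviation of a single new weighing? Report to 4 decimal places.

For Normal data with known variance σ², a Normal(μ₀, σ₀²) prior on μ is conjugate. Posterior precision = 1/σ₀² + n/σ²; posterior mean is the precision-weighted average of μ₀ and x̄.
σ₀² = 66.04² = 4361.2816, σ² = 41.00² = 1681; σ² + n·σ₀² = 1681 + 5·4361.2816 = 23487.408.
Posterior precision = 1/σ₀² + n/σ² = 1/4361.2816 + 5/1681 = (σ² + n·σ₀²)/(σ₀²σ²) = 23487.408/(4361.2816·1681); posterior variance σₙ² = σ₀²σ²/(σ² + n·σ₀²) = 4361.2816·1681/23487.408 = 312.138077.
Predictive variance for one new observation = σₙ² + σ² = 4361.2816·1681/23487.408 + 1681 = σ²·(σ₀² + 23487.408)/23487.408 = 1681·27848.6896/23487.408 = 1993.138077; SD = √(1681·27848.6896/23487.408) = 44.6446.

44.6446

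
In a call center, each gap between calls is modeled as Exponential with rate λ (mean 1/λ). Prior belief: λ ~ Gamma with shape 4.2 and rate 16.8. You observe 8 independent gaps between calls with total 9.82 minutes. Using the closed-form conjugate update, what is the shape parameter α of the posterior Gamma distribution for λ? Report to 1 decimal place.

12.2

With a Gamma(shape α, rate β) prior on the exponential rate λ, the posterior after n observations with total T = Σxᵢ is Gamma(α+n, β+T).
Posterior: Gamma(4.2+8, 16.8+9.82) = Gamma(12.2, 26.62).
Posterior α = 12.2.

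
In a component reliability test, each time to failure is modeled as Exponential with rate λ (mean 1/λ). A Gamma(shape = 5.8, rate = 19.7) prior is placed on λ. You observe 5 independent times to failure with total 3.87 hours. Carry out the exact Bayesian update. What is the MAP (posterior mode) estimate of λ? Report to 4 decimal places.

With a Gamma(shape α, rate β) prior on the exponential rate λ, the posterior after n observations with total T = Σxᵢ is Gamma(α+n, β+T).
Posterior: Gamma(5.8+5, 19.7+3.87) = Gamma(10.8, 23.57).
Mode = (α−1)/β = 0.4158.

0.4158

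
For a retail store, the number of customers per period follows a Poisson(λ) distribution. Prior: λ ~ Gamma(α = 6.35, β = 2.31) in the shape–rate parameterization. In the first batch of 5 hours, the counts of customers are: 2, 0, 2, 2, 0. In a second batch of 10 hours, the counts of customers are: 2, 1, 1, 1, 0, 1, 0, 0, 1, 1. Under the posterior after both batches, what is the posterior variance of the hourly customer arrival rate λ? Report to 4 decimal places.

0.0679

With a Gamma(shape α, rate β) prior, the Poisson likelihood is conjugate: the posterior is Gamma(α + ΣXᵢ, β + n).
Batch 1: sum of counts S = 6 over n = 5 hours.
After batch 1: Gamma(α+S, β+n) = Gamma(6.35+6, 2.31+5) = Gamma(12.35, 7.31).
Batch 2: sum of counts S = 8 over n = 10 hours.
After batch 2: Gamma(α+S, β+n) = Gamma(12.35+8, 7.31+10) = Gamma(20.35, 17.31).
Var = α/β² = 20.35/17.31² = 0.0679.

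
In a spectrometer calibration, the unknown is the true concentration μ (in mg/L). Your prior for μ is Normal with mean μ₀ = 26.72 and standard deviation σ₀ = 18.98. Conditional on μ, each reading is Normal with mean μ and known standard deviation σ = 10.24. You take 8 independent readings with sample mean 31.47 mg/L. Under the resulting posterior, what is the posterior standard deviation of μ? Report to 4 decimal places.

For Normal data with known variance σ², a Normal(μ₀, σ₀²) prior on μ is conjugate. Posterior precision = 1/σ₀² + n/σ²; posterior mean is the precision-weighted average of μ₀ and x̄.
σ₀² = 18.98² = 360.2404, σ² = 10.24² = 104.8576; σ² + n·σ₀² = 104.8576 + 8·360.2404 = 2986.7808.
Posterior precision = 1/σ₀² + n/σ² = 1/360.2404 + 8/104.8576 = (σ² + n·σ₀²)/(σ₀²σ²) = 2986.7808/(360.2404·104.8576); posterior variance σₙ² = σ₀²σ²/(σ² + n·σ₀²) = 360.2404·104.8576/2986.7808 = 12.647043.
Posterior SD = √σₙ² = √(360.2404·104.8576/2986.7808) = 3.5563.

3.5563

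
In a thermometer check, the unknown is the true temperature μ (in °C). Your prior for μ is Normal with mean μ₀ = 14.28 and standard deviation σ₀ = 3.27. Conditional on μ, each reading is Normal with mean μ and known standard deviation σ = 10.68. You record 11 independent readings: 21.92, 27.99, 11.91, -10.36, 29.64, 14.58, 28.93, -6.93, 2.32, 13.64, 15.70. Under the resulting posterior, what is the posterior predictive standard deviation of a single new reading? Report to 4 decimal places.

10.9237

For Normal data with known variance σ², a Normal(μ₀, σ₀²) prior on μ is conjugate. Posterior precision = 1/σ₀² + n/σ²; posterior mean is the precision-weighted average of μ₀ and x̄.
σ₀² = 3.27² = 10.6929, σ² = 10.68² = 114.0624; σ² + n·σ₀² = 114.0624 + 11·10.6929 = 231.6843.
Posterior precision = 1/σ₀² + n/σ² = 1/10.6929 + 11/114.0624 = (σ² + n·σ₀²)/(σ₀²σ²) = 231.6843/(10.6929·114.0624); posterior variance σₙ² = σ₀²σ²/(σ² + n·σ₀²) = 10.6929·114.0624/231.6843 = 5.264309.
Predictive variance for one new observation = σₙ² + σ² = 10.6929·114.0624/231.6843 + 114.0624 = σ²·(σ₀² + 231.6843)/231.6843 = 114.0624·242.3772/231.6843 = 119.326709; SD = √(114.0624·242.3772/231.6843) = 10.9237.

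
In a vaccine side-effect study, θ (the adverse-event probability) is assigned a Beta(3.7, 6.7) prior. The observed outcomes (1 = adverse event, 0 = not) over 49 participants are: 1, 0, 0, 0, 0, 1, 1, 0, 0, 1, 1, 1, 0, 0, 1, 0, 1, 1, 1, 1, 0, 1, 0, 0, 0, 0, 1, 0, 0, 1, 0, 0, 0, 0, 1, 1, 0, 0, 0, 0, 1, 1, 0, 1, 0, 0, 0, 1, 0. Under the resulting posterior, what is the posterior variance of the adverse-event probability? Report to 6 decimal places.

The Beta prior is conjugate to a Binomial/Bernoulli likelihood; the update adds successes to α and failures to β.
Posterior: Beta(α+k, β+n−k) = Beta(3.7+20, 6.7+29) = Beta(23.7, 35.7).
Var = αβ/((α+β)²(α+β+1)) = 23.7·35.7/(59.4²·60.4) = 0.003970.

0.003970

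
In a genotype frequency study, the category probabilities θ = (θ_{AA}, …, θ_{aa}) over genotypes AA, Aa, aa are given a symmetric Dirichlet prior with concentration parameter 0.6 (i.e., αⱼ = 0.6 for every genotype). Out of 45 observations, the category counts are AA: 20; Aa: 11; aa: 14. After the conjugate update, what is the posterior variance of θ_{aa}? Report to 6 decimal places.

0.004490

The Dirichlet prior is conjugate to the Multinomial likelihood: each posterior αⱼ = prior αⱼ + observed count nⱼ.
Posterior concentration: (20.6, 11.6, 14.6), total = 46.8.
Var[θ_j] = α_j(Σα−α_j)/((Σα)²(Σα+1)) = 14.6·32.2/(46.8²·47.8) = 0.004490.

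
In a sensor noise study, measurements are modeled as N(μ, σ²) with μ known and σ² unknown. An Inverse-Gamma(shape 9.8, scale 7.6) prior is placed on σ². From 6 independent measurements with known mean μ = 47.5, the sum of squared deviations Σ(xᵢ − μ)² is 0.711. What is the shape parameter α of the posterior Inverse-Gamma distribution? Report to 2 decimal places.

12.80

With known mean μ and an Inverse-Gamma(α, β) prior on σ², the Normal likelihood is conjugate: posterior is Inv-Gamma(α + n/2, β + Σ(xᵢ−μ)²/2).
Posterior: Inv-Gamma(9.8 + 6/2, 7.6 + 0.711/2) = Inv-Gamma(12.80, 7.9555).
Posterior α = 12.80.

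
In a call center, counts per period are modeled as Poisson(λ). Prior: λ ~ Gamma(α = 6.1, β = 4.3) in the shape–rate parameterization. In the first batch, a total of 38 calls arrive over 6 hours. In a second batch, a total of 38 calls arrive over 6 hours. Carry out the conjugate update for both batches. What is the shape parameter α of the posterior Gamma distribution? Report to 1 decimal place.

With a Gamma(shape α, rate β) prior, the Poisson likelihood is conjugate: the posterior is Gamma(α + ΣXᵢ, β + n).
After batch 1: Gamma(α+S, β+n) = Gamma(6.1+38, 4.3+6) = Gamma(44.1, 10.3).
After batch 2: Gamma(α+S, β+n) = Gamma(44.1+38, 10.3+6) = Gamma(82.1, 16.3).
Posterior α = 82.1.

82.1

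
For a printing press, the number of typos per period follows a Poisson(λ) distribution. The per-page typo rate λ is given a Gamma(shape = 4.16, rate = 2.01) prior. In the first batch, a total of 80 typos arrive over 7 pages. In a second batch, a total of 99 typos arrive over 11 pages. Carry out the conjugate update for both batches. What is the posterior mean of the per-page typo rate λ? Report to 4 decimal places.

9.1534

With a Gamma(shape α, rate β) prior, the Poisson likelihood is conjugate: the posterior is Gamma(α + ΣXᵢ, β + n).
After batch 1: Gamma(α+S, β+n) = Gamma(4.16+80, 2.01+7) = Gamma(84.16, 9.01).
After batch 2: Gamma(α+S, β+n) = Gamma(84.16+99, 9.01+11) = Gamma(183.16, 20.01).
Posterior mean = α/β = 183.16/20.01 = 9.1534.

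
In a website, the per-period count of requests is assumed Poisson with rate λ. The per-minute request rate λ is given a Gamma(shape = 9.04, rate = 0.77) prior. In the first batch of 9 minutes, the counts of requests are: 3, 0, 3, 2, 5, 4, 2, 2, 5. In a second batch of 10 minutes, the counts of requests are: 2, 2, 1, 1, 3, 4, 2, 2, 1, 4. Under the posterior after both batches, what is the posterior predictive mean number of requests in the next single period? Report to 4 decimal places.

With a Gamma(shape α, rate β) prior, the Poisson likelihood is conjugate: the posterior is Gamma(α + ΣXᵢ, β + n).
Batch 1: sum of counts S = 26 over n = 9 minutes.
After batch 1: Gamma(α+S, β+n) = Gamma(9.04+26, 0.77+9) = Gamma(35.04, 9.77).
Batch 2: sum of counts S = 22 over n = 10 minutes.
After batch 2: Gamma(α+S, β+n) = Gamma(35.04+22, 9.77+10) = Gamma(57.04, 19.77).
The predictive distribution for one future period is NegBinom with mean α/β = 2.8852.

2.8852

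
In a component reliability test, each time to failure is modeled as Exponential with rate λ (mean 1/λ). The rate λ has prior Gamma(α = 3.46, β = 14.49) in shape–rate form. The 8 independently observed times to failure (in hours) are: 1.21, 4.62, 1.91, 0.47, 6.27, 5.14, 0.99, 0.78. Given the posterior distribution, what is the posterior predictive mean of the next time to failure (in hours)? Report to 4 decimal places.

With a Gamma(shape α, rate β) prior on the exponential rate λ, the posterior after n observations with total T = Σxᵢ is Gamma(α+n, β+T).
Sum of observations T = 21.39 hours; n = 8.
Posterior: Gamma(3.46+8, 14.49+21.39) = Gamma(11.46, 35.88).
The predictive distribution for the next observation is Lomax; its mean is β/(α−1) = 35.88/10.46 = 3.4302.

3.4302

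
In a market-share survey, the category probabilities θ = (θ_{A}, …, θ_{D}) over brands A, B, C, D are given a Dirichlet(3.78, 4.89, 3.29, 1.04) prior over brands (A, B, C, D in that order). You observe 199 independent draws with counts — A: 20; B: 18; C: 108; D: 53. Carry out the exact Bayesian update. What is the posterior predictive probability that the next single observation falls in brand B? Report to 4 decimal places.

0.1080

The Dirichlet prior is conjugate to the Multinomial likelihood: each posterior αⱼ = prior αⱼ + observed count nⱼ.
Posterior concentration: (23.78, 22.89, 111.29, 54.04), total = 212.00.
P(next = B | data) = α_{B}/Σα = 0.1080.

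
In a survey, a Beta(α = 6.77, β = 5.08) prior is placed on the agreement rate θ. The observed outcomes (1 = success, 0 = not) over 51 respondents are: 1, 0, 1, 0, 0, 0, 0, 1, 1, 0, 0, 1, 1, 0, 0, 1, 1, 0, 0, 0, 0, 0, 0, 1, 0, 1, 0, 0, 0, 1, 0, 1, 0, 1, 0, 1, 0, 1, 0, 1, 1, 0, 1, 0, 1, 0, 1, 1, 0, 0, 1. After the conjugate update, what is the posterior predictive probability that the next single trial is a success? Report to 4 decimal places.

0.4578

The Beta prior is conjugate to a Binomial/Bernoulli likelihood; the update adds successes to α and failures to β.
Posterior: Beta(α+k, β+n−k) = Beta(6.77+22, 5.08+29) = Beta(28.77, 34.08).
For a single future Bernoulli trial, P(success | data) = α/(α+β) = 0.4578.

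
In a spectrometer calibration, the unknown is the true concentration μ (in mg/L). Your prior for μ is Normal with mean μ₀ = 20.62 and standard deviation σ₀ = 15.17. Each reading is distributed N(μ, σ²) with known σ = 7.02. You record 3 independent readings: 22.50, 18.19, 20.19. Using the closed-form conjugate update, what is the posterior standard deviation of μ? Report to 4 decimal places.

3.9157

For Normal data with known variance σ², a Normal(μ₀, σ₀²) prior on μ is conjugate. Posterior precision = 1/σ₀² + n/σ²; posterior mean is the precision-weighted average of μ₀ and x̄.
σ₀² = 15.17² = 230.1289, σ² = 7.02² = 49.2804; σ² + n·σ₀² = 49.2804 + 3·230.1289 = 739.6671.
Posterior precision = 1/σ₀² + n/σ² = 1/230.1289 + 3/49.2804 = (σ² + n·σ₀²)/(σ₀²σ²) = 739.6671/(230.1289·49.2804); posterior variance σₙ² = σ₀²σ²/(σ² + n·σ₀²) = 230.1289·49.2804/739.6671 = 15.332363.
Posterior SD = √σₙ² = √(230.1289·49.2804/739.6671) = 3.9157.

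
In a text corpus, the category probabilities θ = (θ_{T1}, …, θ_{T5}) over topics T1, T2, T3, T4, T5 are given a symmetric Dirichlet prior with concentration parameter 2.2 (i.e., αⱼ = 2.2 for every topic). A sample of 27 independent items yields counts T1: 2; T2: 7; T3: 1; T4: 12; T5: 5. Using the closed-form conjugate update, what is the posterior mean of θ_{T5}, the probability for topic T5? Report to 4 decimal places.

0.1895

The Dirichlet prior is conjugate to the Multinomial likelihood: each posterior αⱼ = prior αⱼ + observed count nⱼ.
Posterior concentration: (4.2, 9.2, 3.2, 14.2, 7.2), total = 38.0.
E[θ_{T5}|data] = α_{T5}/Σα = 7.2/38.0 = 0.1895.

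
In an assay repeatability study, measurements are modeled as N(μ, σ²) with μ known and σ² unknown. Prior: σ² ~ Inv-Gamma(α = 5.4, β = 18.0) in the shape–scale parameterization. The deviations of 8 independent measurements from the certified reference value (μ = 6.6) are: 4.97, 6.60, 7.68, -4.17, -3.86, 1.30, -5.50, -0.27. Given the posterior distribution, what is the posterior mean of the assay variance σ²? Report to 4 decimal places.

13.5443

With known mean μ and an Inverse-Gamma(α, β) prior on σ², the Normal likelihood is conjugate: posterior is Inv-Gamma(α + n/2, β + Σ(xᵢ−μ)²/2).
Σ(xᵢ−μ)² = (4.97)² + (6.60)² + (7.68)² + (-4.17)² + (-3.86)² + (1.30)² + (-5.50)² + (-0.27)² = 191.5447.
Posterior: Inv-Gamma(5.4 + 8/2, 18.0 + 191.5447/2) = Inv-Gamma(9.40, 113.77235).
E[σ²|data] = β/(α−1) = 113.77235/8.40 = 13.5443.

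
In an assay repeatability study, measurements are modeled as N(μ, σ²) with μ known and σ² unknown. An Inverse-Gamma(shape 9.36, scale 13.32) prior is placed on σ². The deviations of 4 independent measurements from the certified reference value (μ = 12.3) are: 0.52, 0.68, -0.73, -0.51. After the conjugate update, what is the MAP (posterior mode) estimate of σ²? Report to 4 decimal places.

1.1394

With known mean μ and an Inverse-Gamma(α, β) prior on σ², the Normal likelihood is conjugate: posterior is Inv-Gamma(α + n/2, β + Σ(xᵢ−μ)²/2).
Σ(xᵢ−μ)² = (0.52)² + (0.68)² + (-0.73)² + (-0.51)² = 1.5258.
Posterior: Inv-Gamma(9.36 + 4/2, 13.32 + 1.5258/2) = Inv-Gamma(11.36, 14.08290).
Mode = β/(α+1) = 14.08290/12.36 = 1.1394.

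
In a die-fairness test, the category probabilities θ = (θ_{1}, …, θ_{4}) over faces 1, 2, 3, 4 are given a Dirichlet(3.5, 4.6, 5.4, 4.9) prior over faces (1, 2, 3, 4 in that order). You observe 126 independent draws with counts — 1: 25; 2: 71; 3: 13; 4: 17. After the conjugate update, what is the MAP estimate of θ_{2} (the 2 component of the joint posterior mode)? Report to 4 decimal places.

0.5313

The Dirichlet prior is conjugate to the Multinomial likelihood: each posterior αⱼ = prior αⱼ + observed count nⱼ.
Posterior concentration: (28.5, 75.6, 18.4, 21.9), total = 144.4.
Joint mode component: (α_{2}−1)/(Σα−K) = 74.6/140.4 = 0.5313.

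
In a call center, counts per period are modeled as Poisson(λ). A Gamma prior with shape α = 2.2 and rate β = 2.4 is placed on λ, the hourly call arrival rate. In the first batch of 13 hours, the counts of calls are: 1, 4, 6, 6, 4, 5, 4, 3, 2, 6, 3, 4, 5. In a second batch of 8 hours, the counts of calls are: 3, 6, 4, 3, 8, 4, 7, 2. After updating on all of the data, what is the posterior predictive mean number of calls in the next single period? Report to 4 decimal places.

With a Gamma(shape α, rate β) prior, the Poisson likelihood is conjugate: the posterior is Gamma(α + ΣXᵢ, β + n).
Batch 1: sum of counts S = 53 over n = 13 hours.
After batch 1: Gamma(α+S, β+n) = Gamma(2.2+53, 2.4+13) = Gamma(55.2, 15.4).
Batch 2: sum of counts S = 37 over n = 8 hours.
After batch 2: Gamma(α+S, β+n) = Gamma(55.2+37, 15.4+8) = Gamma(92.2, 23.4).
The predictive distribution for one future period is NegBinom with mean α/β = 3.9402.

3.9402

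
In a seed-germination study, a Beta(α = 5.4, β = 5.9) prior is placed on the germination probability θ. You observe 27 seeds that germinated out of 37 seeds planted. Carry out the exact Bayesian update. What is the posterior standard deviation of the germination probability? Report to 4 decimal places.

The Beta prior is conjugate to a Binomial/Bernoulli likelihood; the update adds successes to α and failures to β.
Posterior: Beta(α+k, β+n−k) = Beta(5.4+27, 5.9+10) = Beta(32.4, 15.9).
Var = αβ/((α+β)²(α+β+1)) = 32.4·15.9/(48.3²·49.3) = 0.00447921; SD = √0.00447921 = 0.0669.

0.0669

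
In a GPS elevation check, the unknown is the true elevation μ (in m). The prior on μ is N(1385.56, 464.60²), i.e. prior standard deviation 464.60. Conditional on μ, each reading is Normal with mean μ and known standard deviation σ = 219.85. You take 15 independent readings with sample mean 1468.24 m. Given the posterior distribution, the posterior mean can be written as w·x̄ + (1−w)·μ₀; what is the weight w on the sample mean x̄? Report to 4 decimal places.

For Normal data with known variance σ², a Normal(μ₀, σ₀²) prior on μ is conjugate. Posterior precision = 1/σ₀² + n/σ²; posterior mean is the precision-weighted average of μ₀ and x̄.
σ₀² = 464.60² = 215853.16, σ² = 219.85² = 48334.0225. Prior precision 1/σ₀² = 1/215853.16; data precision n/σ² = 15/48334.0225.
w = (n/σ²)/(1/σ₀² + n/σ²) = n·σ₀²/(σ² + n·σ₀²) = 15·215853.16/(48334.0225 + 15·215853.16) = 3237797.4/3286131.4225 = 0.9853.

0.9853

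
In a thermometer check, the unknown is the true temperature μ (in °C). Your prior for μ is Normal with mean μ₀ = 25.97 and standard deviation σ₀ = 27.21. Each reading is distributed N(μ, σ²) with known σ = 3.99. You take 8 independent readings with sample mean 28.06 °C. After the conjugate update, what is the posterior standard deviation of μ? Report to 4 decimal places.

For Normal data with known variance σ², a Normal(μ₀, σ₀²) prior on μ is conjugate. Posterior precision = 1/σ₀² + n/σ²; posterior mean is the precision-weighted average of μ₀ and x̄.
σ₀² = 27.21² = 740.3841, σ² = 3.99² = 15.9201; σ² + n·σ₀² = 15.9201 + 8·740.3841 = 5938.9929.
Posterior precision = 1/σ₀² + n/σ² = 1/740.3841 + 8/15.9201 = (σ² + n·σ₀²)/(σ₀²σ²) = 5938.9929/(740.3841·15.9201); posterior variance σₙ² = σ₀²σ²/(σ² + n·σ₀²) = 740.3841·15.9201/5938.9929 = 1.984678.
Posterior SD = √σₙ² = √(740.3841·15.9201/5938.9929) = 1.4088.

1.4088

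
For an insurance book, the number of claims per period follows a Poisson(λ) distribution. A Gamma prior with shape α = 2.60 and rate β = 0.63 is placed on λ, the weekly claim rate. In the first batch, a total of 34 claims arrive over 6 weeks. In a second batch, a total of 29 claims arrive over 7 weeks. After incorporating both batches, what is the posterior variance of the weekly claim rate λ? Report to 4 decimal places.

0.3531

With a Gamma(shape α, rate β) prior, the Poisson likelihood is conjugate: the posterior is Gamma(α + ΣXᵢ, β + n).
After batch 1: Gamma(α+S, β+n) = Gamma(2.60+34, 0.63+6) = Gamma(36.60, 6.63).
After batch 2: Gamma(α+S, β+n) = Gamma(36.60+29, 6.63+7) = Gamma(65.60, 13.63).
Var = α/β² = 65.60/13.63² = 0.3531.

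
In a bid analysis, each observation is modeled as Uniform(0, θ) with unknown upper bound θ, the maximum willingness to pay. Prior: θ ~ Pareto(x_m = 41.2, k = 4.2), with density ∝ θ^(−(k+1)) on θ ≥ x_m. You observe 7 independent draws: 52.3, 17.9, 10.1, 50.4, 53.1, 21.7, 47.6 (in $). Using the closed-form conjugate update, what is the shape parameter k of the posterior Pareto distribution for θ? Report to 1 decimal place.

11.2

A Pareto(scale x_m, shape k) prior on the upper bound θ of Uniform(0, θ) is conjugate: posterior is Pareto(max(x_m, max xᵢ), k + n).
Sample maximum = 53.1; prior scale x_m = 41.2 → posterior scale = max = 53.1.
Posterior shape = 4.2 + 7 = 11.2.
Posterior shape k = 11.2.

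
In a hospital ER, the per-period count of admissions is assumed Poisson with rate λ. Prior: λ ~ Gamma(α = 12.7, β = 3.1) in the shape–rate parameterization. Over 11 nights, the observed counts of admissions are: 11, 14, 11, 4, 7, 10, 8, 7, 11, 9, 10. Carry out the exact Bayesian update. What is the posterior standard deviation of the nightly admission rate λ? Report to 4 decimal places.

With a Gamma(shape α, rate β) prior, the Poisson likelihood is conjugate: the posterior is Gamma(α + ΣXᵢ, β + n).
Sum of counts S = 102 over n = 11 nights.
Posterior: Gamma(α+S, β+n) = Gamma(12.7+102, 3.1+11) = Gamma(114.7, 14.1).
SD = √α/β = √114.7/14.1 = 0.7596.

0.7596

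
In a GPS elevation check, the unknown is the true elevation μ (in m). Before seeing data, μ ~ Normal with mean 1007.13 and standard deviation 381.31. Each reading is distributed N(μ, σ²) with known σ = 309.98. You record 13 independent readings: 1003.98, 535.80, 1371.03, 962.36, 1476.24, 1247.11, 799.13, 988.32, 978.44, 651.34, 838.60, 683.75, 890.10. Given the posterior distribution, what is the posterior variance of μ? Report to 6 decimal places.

For Normal data with known variance σ², a Normal(μ₀, σ₀²) prior on μ is conjugate. Posterior precision = 1/σ₀² + n/σ²; posterior mean is the precision-weighted average of μ₀ and x̄.
σ₀² = 381.31² = 145397.3161, σ² = 309.98² = 96087.6004; σ² + n·σ₀² = 96087.6004 + 13·145397.3161 = 1986252.7097.
Posterior precision = 1/σ₀² + n/σ² = 1/145397.3161 + 13/96087.6004 = (σ² + n·σ₀²)/(σ₀²σ²) = 1986252.7097/(145397.3161·96087.6004); posterior variance σₙ² = σ₀²σ²/(σ² + n·σ₀²) = 145397.3161·96087.6004/1986252.7097 = 7033.787363.

7033.787363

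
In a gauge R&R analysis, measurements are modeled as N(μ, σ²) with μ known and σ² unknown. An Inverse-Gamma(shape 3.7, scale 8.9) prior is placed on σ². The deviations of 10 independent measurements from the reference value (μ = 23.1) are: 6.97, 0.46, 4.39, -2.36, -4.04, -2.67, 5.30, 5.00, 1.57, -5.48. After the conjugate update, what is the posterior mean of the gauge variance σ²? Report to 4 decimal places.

With known mean μ and an Inverse-Gamma(α, β) prior on σ², the Normal likelihood is conjugate: posterior is Inv-Gamma(α + n/2, β + Σ(xᵢ−μ)²/2).
Σ(xᵢ−μ)² = (6.97)² + (0.46)² + (4.39)² + (-2.36)² + (-4.04)² + (-2.67)² + (5.30)² + (5.00)² + (1.57)² + (-5.48)² = 182.6700.
Posterior: Inv-Gamma(3.7 + 10/2, 8.9 + 182.6700/2) = Inv-Gamma(8.70, 100.23500).
E[σ²|data] = β/(α−1) = 100.23500/7.70 = 13.0175.

13.0175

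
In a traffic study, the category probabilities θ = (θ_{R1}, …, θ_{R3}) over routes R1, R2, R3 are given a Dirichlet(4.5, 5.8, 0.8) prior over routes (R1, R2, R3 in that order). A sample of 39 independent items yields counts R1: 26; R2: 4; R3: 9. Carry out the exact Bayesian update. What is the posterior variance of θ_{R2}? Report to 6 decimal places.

0.003079

The Dirichlet prior is conjugate to the Multinomial likelihood: each posterior αⱼ = prior αⱼ + observed count nⱼ.
Posterior concentration: (30.5, 9.8, 9.8), total = 50.1.
Var[θ_j] = α_j(Σα−α_j)/((Σα)²(Σα+1)) = 9.8·40.3/(50.1²·51.1) = 0.003079.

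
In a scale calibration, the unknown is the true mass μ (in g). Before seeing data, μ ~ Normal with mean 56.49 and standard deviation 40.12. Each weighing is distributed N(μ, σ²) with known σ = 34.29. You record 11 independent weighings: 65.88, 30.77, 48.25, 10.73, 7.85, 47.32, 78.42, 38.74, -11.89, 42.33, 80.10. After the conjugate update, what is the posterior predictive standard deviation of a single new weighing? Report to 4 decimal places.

35.7217

For Normal data with known variance σ², a Normal(μ₀, σ₀²) prior on μ is conjugate. Posterior precision = 1/σ₀² + n/σ²; posterior mean is the precision-weighted average of μ₀ and x̄.
σ₀² = 40.12² = 1609.6144, σ² = 34.29² = 1175.8041; σ² + n·σ₀² = 1175.8041 + 11·1609.6144 = 18881.5625.
Posterior precision = 1/σ₀² + n/σ² = 1/1609.6144 + 11/1175.8041 = (σ² + n·σ₀²)/(σ₀²σ²) = 18881.5625/(1609.6144·1175.8041); posterior variance σₙ² = σ₀²σ²/(σ² + n·σ₀²) = 1609.6144·1175.8041/18881.5625 = 100.234883.
Predictive variance for one new observation = σₙ² + σ² = 1609.6144·1175.8041/18881.5625 + 1175.8041 = σ²·(σ₀² + 18881.5625)/18881.5625 = 1175.8041·20491.1769/18881.5625 = 1276.038983; SD = √(1175.8041·20491.1769/18881.5625) = 35.7217.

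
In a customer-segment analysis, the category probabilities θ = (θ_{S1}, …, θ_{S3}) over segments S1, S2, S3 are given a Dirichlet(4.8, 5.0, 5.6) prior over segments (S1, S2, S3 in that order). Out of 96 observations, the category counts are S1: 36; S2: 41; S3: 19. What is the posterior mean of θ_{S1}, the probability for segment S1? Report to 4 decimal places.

0.3662

The Dirichlet prior is conjugate to the Multinomial likelihood: each posterior αⱼ = prior αⱼ + observed count nⱼ.
Posterior concentration: (40.8, 46.0, 24.6), total = 111.4.
E[θ_{S1}|data] = α_{S1}/Σα = 40.8/111.4 = 0.3662.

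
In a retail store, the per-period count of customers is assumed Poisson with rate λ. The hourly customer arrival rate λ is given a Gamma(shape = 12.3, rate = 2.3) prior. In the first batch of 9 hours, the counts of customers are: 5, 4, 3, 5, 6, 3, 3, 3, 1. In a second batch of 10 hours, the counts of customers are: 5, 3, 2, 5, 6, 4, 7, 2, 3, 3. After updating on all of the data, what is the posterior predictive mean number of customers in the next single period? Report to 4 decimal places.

With a Gamma(shape α, rate β) prior, the Poisson likelihood is conjugate: the posterior is Gamma(α + ΣXᵢ, β + n).
Batch 1: sum of counts S = 33 over n = 9 hours.
After batch 1: Gamma(α+S, β+n) = Gamma(12.3+33, 2.3+9) = Gamma(45.3, 11.3).
Batch 2: sum of counts S = 40 over n = 10 hours.
After batch 2: Gamma(α+S, β+n) = Gamma(45.3+40, 11.3+10) = Gamma(85.3, 21.3).
The predictive distribution for one future period is NegBinom with mean α/β = 4.0047.

4.0047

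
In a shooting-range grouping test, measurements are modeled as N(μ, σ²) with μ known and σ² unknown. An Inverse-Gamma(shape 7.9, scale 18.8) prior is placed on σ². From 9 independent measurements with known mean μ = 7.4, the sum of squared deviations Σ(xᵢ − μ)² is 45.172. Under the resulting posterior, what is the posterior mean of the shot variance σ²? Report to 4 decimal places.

3.6304

With known mean μ and an Inverse-Gamma(α, β) prior on σ², the Normal likelihood is conjugate: posterior is Inv-Gamma(α + n/2, β + Σ(xᵢ−μ)²/2).
Posterior: Inv-Gamma(7.9 + 9/2, 18.8 + 45.172/2) = Inv-Gamma(12.40, 41.3860).
E[σ²|data] = β/(α−1) = 41.3860/11.40 = 3.6304.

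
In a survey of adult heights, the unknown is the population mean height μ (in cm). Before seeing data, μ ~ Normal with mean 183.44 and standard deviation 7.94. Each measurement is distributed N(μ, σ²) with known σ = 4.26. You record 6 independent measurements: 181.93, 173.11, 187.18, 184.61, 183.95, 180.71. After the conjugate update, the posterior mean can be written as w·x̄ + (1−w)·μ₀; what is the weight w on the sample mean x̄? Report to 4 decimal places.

0.9542

For Normal data with known variance σ², a Normal(μ₀, σ₀²) prior on μ is conjugate. Posterior precision = 1/σ₀² + n/σ²; posterior mean is the precision-weighted average of μ₀ and x̄.
σ₀² = 7.94² = 63.0436, σ² = 4.26² = 18.1476. Prior precision 1/σ₀² = 1/63.0436; data precision n/σ² = 6/18.1476.
w = (n/σ²)/(1/σ₀² + n/σ²) = n·σ₀²/(σ² + n·σ₀²) = 6·63.0436/(18.1476 + 6·63.0436) = 378.2616/396.4092 = 0.9542.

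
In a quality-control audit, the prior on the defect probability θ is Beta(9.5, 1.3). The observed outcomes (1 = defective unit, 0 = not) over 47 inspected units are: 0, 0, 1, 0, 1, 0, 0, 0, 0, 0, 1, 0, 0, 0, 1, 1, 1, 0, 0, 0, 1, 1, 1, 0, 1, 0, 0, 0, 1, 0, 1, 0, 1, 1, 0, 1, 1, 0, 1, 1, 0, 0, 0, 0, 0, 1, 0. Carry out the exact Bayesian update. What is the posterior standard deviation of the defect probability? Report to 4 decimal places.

The Beta prior is conjugate to a Binomial/Bernoulli likelihood; the update adds successes to α and failures to β.
Posterior: Beta(α+k, β+n−k) = Beta(9.5+19, 1.3+28) = Beta(28.5, 29.3).
Var = αβ/((α+β)²(α+β+1)) = 28.5·29.3/(57.8²·58.8) = 0.00425089; SD = √0.00425089 = 0.0652.

0.0652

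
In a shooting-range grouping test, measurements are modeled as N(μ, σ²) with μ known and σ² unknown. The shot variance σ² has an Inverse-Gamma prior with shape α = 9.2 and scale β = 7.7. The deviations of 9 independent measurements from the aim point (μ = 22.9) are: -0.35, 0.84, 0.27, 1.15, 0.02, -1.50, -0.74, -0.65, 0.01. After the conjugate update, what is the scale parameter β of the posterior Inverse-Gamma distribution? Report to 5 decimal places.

With known mean μ and an Inverse-Gamma(α, β) prior on σ², the Normal likelihood is conjugate: posterior is Inv-Gamma(α + n/2, β + Σ(xᵢ−μ)²/2).
Σ(xᵢ−μ)² = (-0.35)² + (0.84)² + (0.27)² + (1.15)² + (0.02)² + (-1.50)² + (-0.74)² + (-0.65)² + (0.01)² = 5.4441.
Posterior: Inv-Gamma(9.2 + 9/2, 7.7 + 5.4441/2) = Inv-Gamma(13.70, 10.42205).
Posterior β = 10.42205.

10.42205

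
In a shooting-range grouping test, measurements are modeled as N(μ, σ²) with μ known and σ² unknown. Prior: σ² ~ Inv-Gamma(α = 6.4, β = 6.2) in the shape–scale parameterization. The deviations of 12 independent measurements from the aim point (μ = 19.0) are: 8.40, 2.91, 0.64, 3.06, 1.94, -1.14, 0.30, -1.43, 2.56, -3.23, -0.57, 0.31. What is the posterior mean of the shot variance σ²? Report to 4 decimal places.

With known mean μ and an Inverse-Gamma(α, β) prior on σ², the Normal likelihood is conjugate: posterior is Inv-Gamma(α + n/2, β + Σ(xᵢ−μ)²/2).
Σ(xᵢ−μ)² = (8.40)² + (2.91)² + (0.64)² + (3.06)² + (1.94)² + (-1.14)² + (0.30)² + (-1.43)² + (2.56)² + (-3.23)² + (-0.57)² + (0.31)² = 113.4069.
Posterior: Inv-Gamma(6.4 + 12/2, 6.2 + 113.4069/2) = Inv-Gamma(12.40, 62.90345).
E[σ²|data] = β/(α−1) = 62.90345/11.40 = 5.5178.

5.5178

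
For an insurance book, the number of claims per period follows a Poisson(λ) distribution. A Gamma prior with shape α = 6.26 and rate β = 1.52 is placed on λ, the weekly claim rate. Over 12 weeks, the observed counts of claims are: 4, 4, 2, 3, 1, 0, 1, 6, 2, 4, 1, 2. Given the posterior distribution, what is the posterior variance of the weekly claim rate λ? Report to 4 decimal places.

With a Gamma(shape α, rate β) prior, the Poisson likelihood is conjugate: the posterior is Gamma(α + ΣXᵢ, β + n).
Sum of counts S = 30 over n = 12 weeks.
Posterior: Gamma(α+S, β+n) = Gamma(6.26+30, 1.52+12) = Gamma(36.26, 13.52).
Var = α/β² = 36.26/13.52² = 0.1984.

0.1984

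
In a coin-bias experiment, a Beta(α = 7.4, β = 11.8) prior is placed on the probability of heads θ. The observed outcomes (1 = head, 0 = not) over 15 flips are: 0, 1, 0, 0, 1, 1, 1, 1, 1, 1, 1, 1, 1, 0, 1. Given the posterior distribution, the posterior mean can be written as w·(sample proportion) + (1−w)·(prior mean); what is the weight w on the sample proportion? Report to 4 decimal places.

0.4386

The Beta prior is conjugate to a Binomial/Bernoulli likelihood; the update adds successes to α and failures to β.
Posterior mean = (α₀+k)/(α₀+β₀+n) = [n/(α₀+β₀+n)]·(k/n) + [(α₀+β₀)/(α₀+β₀+n)]·α₀/(α₀+β₀), so only n and the prior enter the weight.
The weight on the data is w = n/(α₀+β₀+n) = 15/(7.4+11.8+15) = 15/34.2 = 0.4386.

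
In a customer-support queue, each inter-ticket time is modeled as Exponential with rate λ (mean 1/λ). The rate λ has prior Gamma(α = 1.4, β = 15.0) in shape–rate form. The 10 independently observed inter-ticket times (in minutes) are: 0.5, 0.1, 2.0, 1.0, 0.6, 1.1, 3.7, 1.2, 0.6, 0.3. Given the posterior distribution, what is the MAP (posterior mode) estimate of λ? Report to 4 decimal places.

0.3985

With a Gamma(shape α, rate β) prior on the exponential rate λ, the posterior after n observations with total T = Σxᵢ is Gamma(α+n, β+T).
Sum of observations T = 11.1 minutes; n = 10.
Posterior: Gamma(1.4+10, 15.0+11.1) = Gamma(11.4, 26.1).
Mode = (α−1)/β = 0.3985.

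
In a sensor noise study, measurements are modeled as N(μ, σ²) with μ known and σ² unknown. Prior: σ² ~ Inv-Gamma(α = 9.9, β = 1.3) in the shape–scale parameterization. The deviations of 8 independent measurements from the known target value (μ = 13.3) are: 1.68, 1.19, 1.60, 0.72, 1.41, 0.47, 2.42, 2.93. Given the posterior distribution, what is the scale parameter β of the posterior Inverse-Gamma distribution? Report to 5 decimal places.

With known mean μ and an Inverse-Gamma(α, β) prior on σ², the Normal likelihood is conjugate: posterior is Inv-Gamma(α + n/2, β + Σ(xᵢ−μ)²/2).
Σ(xᵢ−μ)² = (1.68)² + (1.19)² + (1.60)² + (0.72)² + (1.41)² + (0.47)² + (2.42)² + (2.93)² = 23.9672.
Posterior: Inv-Gamma(9.9 + 8/2, 1.3 + 23.9672/2) = Inv-Gamma(13.90, 13.28360).
Posterior β = 13.28360.

13.28360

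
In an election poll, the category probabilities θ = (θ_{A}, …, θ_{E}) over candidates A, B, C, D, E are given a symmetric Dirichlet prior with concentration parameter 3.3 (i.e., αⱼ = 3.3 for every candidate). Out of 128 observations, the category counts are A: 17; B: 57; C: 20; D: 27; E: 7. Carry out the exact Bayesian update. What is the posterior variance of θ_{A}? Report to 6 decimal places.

0.000830

The Dirichlet prior is conjugate to the Multinomial likelihood: each posterior αⱼ = prior αⱼ + observed count nⱼ.
Posterior concentration: (20.3, 60.3, 23.3, 30.3, 10.3), total = 144.5.
Var[θ_j] = α_j(Σα−α_j)/((Σα)²(Σα+1)) = 20.3·124.2/(144.5²·145.5) = 0.000830.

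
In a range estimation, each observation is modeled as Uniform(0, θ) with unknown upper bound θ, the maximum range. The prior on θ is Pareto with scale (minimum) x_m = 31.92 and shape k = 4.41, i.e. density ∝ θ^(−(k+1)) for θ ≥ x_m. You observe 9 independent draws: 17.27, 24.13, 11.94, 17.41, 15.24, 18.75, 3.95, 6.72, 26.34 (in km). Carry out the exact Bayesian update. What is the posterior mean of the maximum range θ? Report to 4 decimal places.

34.4921

A Pareto(scale x_m, shape k) prior on the upper bound θ of Uniform(0, θ) is conjugate: posterior is Pareto(max(x_m, max xᵢ), k + n).
Sample maximum = 26.34; prior scale x_m = 31.92 → posterior scale = max = 31.92.
Posterior shape = 4.41 + 9 = 13.41.
E[θ|data] = k·x_m/(k−1) = 13.41·31.92/12.41 = 34.4921.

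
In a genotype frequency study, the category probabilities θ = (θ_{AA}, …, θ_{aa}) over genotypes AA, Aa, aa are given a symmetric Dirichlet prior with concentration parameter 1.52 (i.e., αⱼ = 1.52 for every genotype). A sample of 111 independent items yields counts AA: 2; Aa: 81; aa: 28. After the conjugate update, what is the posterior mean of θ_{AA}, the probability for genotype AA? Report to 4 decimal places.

The Dirichlet prior is conjugate to the Multinomial likelihood: each posterior αⱼ = prior αⱼ + observed count nⱼ.
Posterior concentration: (3.52, 82.52, 29.52), total = 115.56.
E[θ_{AA}|data] = α_{AA}/Σα = 3.52/115.56 = 0.0305.

0.0305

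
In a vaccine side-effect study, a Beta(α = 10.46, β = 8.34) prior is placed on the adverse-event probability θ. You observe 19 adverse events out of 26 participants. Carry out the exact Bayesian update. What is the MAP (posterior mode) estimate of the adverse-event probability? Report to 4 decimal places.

0.6650

The Beta prior is conjugate to a Binomial/Bernoulli likelihood; the update adds successes to α and failures to β.
Posterior: Beta(α+k, β+n−k) = Beta(10.46+19, 8.34+7) = Beta(29.46, 15.34).
Mode of Beta(a,b) for a,b>1 is (a−1)/(a+b−2) = 28.46/42.80 = 0.6650.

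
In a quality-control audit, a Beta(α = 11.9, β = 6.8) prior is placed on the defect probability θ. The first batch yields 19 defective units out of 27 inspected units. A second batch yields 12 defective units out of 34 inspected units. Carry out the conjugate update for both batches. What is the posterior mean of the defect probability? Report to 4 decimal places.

0.5383

The Beta prior is conjugate to a Binomial/Bernoulli likelihood; the update adds successes to α and failures to β.
After batch 1: Beta(11.9+19, 6.8+8) = Beta(30.9, 14.8).
After batch 2: Beta(30.9+12, 14.8+22) = Beta(42.9, 36.8).
Posterior mean = α/(α+β) = 42.9/79.7 = 0.5383.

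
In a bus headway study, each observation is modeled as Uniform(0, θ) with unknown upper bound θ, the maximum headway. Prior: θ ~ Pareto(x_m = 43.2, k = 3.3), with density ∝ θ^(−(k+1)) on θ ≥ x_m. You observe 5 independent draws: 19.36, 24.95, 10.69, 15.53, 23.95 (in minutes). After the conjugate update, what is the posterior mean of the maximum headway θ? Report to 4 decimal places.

49.1178

A Pareto(scale x_m, shape k) prior on the upper bound θ of Uniform(0, θ) is conjugate: posterior is Pareto(max(x_m, max xᵢ), k + n).
Sample maximum = 24.95; prior scale x_m = 43.2 → posterior scale = max = 43.20.
Posterior shape = 3.3 + 5 = 8.3.
E[θ|data] = k·x_m/(k−1) = 8.3·43.20/7.3 = 49.1178.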